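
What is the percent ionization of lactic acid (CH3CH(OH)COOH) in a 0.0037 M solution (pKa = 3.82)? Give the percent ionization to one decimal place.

18.3%

CH3CH(OH)COOH ⇌ CH3CH(OH)COO- + H+; let x = [H+] at equilibrium.
Ka = 10^(−3.82) = 1.51 × 10^-4
Solve x² + 0.000151x − 5.59e-07 = 0 → x = 6.76 × 10^-4 M
% ionization = x/C₀ × 100% = 6.76 × 10^-4/0.0037 × 100% = 18.3%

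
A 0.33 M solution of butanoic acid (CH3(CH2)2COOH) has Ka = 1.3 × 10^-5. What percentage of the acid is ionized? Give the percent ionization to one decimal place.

CH3(CH2)2COOH ⇌ CH3(CH2)2COO- + H+; let x = [H+] at equilibrium.
x ≈ √(Ka·C₀) = √(1.3 × 10^-5 × 0.33) = 2.07 × 10^-3 M
% ionization = x/C₀ × 100% = 2.07 × 10^-3/0.33 × 100% = 0.6%

0.6%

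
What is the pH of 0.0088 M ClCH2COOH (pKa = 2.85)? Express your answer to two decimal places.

pH = 2.54

ClCH2COOH ⇌ ClCH2COO- + H+
Ka = 10^(−2.85) = 1.41 × 10^-3
Ka = [H+]²/(0.0088 − [H+]) = 1.41 × 10^-3
[H+] is not negligible relative to C₀; solve [H+]² + 0.00141·[H+] − 1.24e-05 = 0.
[H+] = [−0.00141 + √(0.00141² + 4.96e-05)]/2 = 2.89 × 10^-3 M
pH = −log(2.89 × 10^-3) = 2.54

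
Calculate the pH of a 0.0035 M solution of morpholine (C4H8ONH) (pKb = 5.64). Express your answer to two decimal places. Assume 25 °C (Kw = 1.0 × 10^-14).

C4H8ONH + H2O ⇌ C4H8ONH2+ + OH-
Kb = 10^(−5.64) = 2.29 × 10^-6
Kb = x²/(0.0035 − x) = 2.29 × 10^-6
Since Kb ≪ C₀, x ≈ √(Kb·C₀) = 8.95 × 10^-5 M.
(x/C₀ = 2.6% < 5%, so the approximation holds.)
pOH = 4.05, so pH = 14.00 − pOH = 9.95

pH = 9.95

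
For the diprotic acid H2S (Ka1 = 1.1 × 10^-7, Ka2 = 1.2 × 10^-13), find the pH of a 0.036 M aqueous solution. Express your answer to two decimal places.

pH = 4.20

Since Ka1 ≫ Ka2, the first ionization dominates [H+].
Ka1 = x²/(0.036 − x) = 1.1 × 10^-7
x ≈ √(1.1 × 10^-7 × 0.036) = 6.29 × 10^-5 M
pH = −log(6.29 × 10^-5) = 4.20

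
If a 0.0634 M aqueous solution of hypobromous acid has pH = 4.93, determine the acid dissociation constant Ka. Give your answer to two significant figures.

[H+] = 10^(-4.93) = 1.17 × 10^-5 M
At equilibrium [HA] = 0.0634 − 1.17 × 10^-5 = 6.34 × 10^-2 M
Ka = [H+][A-]/[HA] = (1.17 × 10^-5)² / 6.34 × 10^-2 = 2.2 × 10^-9

Ka = 2.2 × 10^-9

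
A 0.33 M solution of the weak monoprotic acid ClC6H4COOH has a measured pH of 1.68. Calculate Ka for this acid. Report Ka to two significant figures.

[H+] = 10^(-1.68) = 2.09 × 10^-2 M
At equilibrium [HA] = 0.33 − 2.09 × 10^-2 = 3.09 × 10^-1 M
Ka = [H+][A-]/[HA] = (2.09 × 10^-2)² / 3.09 × 10^-1 = 1.4 × 10^-3

Ka = 1.4 × 10^-3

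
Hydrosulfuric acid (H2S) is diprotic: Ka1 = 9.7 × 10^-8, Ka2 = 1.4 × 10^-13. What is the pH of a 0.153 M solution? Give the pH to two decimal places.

Since Ka1 ≫ Ka2, the first ionization dominates [H+].
Ka1 = x²/(0.153 − x) = 9.7 × 10^-8
x ≈ √(9.7 × 10^-8 × 0.153) = 1.22 × 10^-4 M
pH = −log(1.22 × 10^-4) = 3.91

pH = 3.91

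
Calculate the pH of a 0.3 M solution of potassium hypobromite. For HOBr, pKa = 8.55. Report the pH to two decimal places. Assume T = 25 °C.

OBr- is the conjugate base of the weak acid HOBr.
Ka = 10^(−8.55) = 2.82 × 10^-9
Kb = Kw/Ka = 1.0×10^-14 / 2.82 × 10^-9 = 3.55 × 10^-6
From the ICE table, Kb = [OH-]²/(0.3 − [OH-]) = 3.55 × 10^-6.
Neglecting [OH-] in the denominator: [OH-] = √(3.55 × 10^-6 × 0.3) = 1.03 × 10^-3 M
Check: 0.34% ionized — well under 5%, approximation valid.
pOH = 2.99, so pH = 14.00 − pOH = 11.01

pH = 11.01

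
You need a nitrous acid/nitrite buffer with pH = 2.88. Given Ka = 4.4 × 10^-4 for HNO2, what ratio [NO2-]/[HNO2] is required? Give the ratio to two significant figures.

ratio = 0.33

pKa = -log(4.4 × 10^-4) = 3.357
pH = pKa + log(r) ⇒ log(r) = 2.88 − 3.357 = -0.477
r = [NO2-]/[HNO2] = 10^(-0.477) = 0.333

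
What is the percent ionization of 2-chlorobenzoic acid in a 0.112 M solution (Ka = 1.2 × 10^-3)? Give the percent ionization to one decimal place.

ClC6H4COOH ⇌ ClC6H4COO- + H+; let x = [H+] at equilibrium.
Ka = x²/(C₀ − x); solving the quadratic gives x = 1.10 × 10^-2 M.
% ionization = x/C₀ × 100% = 1.10 × 10^-2/0.112 × 100% = 9.8%

9.8%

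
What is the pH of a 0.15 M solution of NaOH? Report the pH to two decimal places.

pH = 13.18

NaOH is a strong base; [OH-] = 0.15 M.
pOH = -log(0.15) = 0.82
pH = 14.00 - 0.82 = 13.18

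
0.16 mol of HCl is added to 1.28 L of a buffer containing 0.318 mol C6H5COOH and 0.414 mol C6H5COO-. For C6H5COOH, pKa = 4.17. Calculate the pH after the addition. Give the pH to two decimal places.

After neutralization: n(C6H5COOH) = 0.478 mol, n(C6H5COO-) = 0.254 mol.
pH = pKa + log([A⁻]/[HA]) = 4.17 + log(0.254/0.478) = 4.17 -0.275

pH = 3.90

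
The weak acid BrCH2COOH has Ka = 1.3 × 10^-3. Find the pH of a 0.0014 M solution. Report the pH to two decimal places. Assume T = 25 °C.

BrCH2COOH ⇌ BrCH2COO- + H+
From the ICE table, Ka = x²/(0.0014 − x) = 1.3 × 10^-3.
Here C₀/Ka ≈ 1.08, so the small-x approximation fails. Use the quadratic:
x = (−Ka + √(Ka² + 4·Ka·C₀))/2 = 8.47 × 10^-4 M
pH = −log(8.47 × 10^-4) = 3.07

pH = 3.07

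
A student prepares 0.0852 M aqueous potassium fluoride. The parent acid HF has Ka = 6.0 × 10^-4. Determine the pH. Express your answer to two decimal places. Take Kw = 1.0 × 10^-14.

pH = 8.08

F- is the conjugate base of the weak acid HF.
Kb = Kw/Ka = 1.0×10^-14 / 6.0 × 10^-4 = 1.67 × 10^-11
From the ICE table, Kb = [OH-]²/(0.0852 − [OH-]) = 1.67 × 10^-11.
Since Kb ≪ C₀, [OH-] ≈ √(Kb·C₀) = 1.19 × 10^-6 M.
pOH = −log(1.19 × 10^-6) = 5.92; pH = 14.00 − 5.92 = 8.08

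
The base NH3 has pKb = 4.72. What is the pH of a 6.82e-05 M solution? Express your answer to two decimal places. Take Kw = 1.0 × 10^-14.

pH = 9.44

NH3 + H2O ⇌ NH4+ + OH-
Kb = 10^(−4.72) = 1.91 × 10^-5
Let x = [OH-] at equilibrium. Kb = x²/(6.82e-05 − x).
x is not negligible relative to C₀; solve x² + 1.91e-05·x − 1.3e-09 = 0.
x = (−Kb + √(Kb² + 4·Kb·C₀))/2 = 2.78 × 10^-5 M
pOH = 4.56, so pH = 14.00 − pOH = 9.44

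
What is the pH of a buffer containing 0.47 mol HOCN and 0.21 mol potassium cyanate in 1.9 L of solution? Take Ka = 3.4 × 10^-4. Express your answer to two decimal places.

pKa = −log(3.4 × 10^-4) = 3.469
Henderson–Hasselbalch: pH = pKa + log([OCN-]/[HOCN]) = 3.469 + log(0.21/0.47)
pH = 3.469 + (-0.350) = 3.12

pH = 3.12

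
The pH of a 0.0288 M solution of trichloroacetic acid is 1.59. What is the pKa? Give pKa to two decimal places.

[H+] = 10^(-1.59) = 2.57 × 10^-2 M
At equilibrium [HA] = 0.0288 − 2.57 × 10^-2 = 3.10 × 10^-3 M
Ka = [H+][A-]/[HA] = (2.57 × 10^-2)² / 3.10 × 10^-3 = 2.13 × 10^-1
pKa = -log(2.13 × 10^-1) = 0.67

pKa = 0.67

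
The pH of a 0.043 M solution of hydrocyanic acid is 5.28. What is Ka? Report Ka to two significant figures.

[H+] = 10^(-5.28) = 5.25 × 10^-6 M
At equilibrium [HA] = 0.043 − 5.25 × 10^-6 = 4.30 × 10^-2 M
Ka = [H+][A-]/[HA] = (5.25 × 10^-6)² / 4.30 × 10^-2 = 6.4 × 10^-10

Ka = 6.4 × 10^-10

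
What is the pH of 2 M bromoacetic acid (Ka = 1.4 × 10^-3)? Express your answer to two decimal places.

BrCH2COOH ⇌ BrCH2COO- + H+
Let x = [H+] at equilibrium. Ka = x²/(2 − x).
Since Ka ≪ C₀, x ≈ √(Ka·C₀) = 5.29 × 10^-2 M.
pH = −log[H+] = −log(5.29 × 10^-2) = 1.28

pH = 1.28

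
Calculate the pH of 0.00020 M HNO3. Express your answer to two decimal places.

HNO3 is a strong acid and dissociates completely, so [H+] = 0.00020 M.
pH = -log(0.0002) = 3.70

pH = 3.70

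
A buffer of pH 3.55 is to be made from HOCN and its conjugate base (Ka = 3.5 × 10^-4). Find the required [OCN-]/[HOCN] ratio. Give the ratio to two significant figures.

ratio = 1.2

pKa = -log(3.5 × 10^-4) = 3.456
pH = pKa + log(r) ⇒ log(r) = 3.55 − 3.456 = +0.094
r = [OCN-]/[HOCN] = 10^(+0.094) = 1.24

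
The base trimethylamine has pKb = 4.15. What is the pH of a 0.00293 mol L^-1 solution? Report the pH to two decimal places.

pH = 10.62

(CH3)3N + H2O ⇌ (CH3)3NH+ + OH-
Kb = 10^(−4.15) = 7.08 × 10^-5
From the ICE table, Kb = x²/(0.00293 − x) = 7.08 × 10^-5.
The 5% rule fails; solving x² + Kb·x − Kb·C₀ = 0 exactly:
x = (−Kb + √(Kb² + 4·Kb·C₀))/2 = 4.21 × 10^-4 M
pOH = −log(4.21 × 10^-4) = 3.38; pH = 14.00 − 3.38 = 10.62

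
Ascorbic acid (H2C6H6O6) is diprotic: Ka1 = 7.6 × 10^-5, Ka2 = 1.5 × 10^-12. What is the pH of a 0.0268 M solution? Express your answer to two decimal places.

pH = 2.86

Ka1 ≫ Ka2, so treat the first dissociation as the only significant source of H+.
Ka1 = x²/(0.0268 − x) = 7.6 × 10^-5
Solving the quadratic: x = (−Ka1 + √(Ka1² + 4·Ka1·C₀))/2 = 1.39 × 10^-3 M
pH = −log(1.39 × 10^-3) = 2.86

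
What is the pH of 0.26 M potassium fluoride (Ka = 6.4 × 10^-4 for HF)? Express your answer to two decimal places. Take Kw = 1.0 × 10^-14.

pH = 8.30

F- is the conjugate base of the weak acid HF.
Kb = Kw/Ka = 1.0×10^-14 / 6.4 × 10^-4 = 1.56 × 10^-11
Kb = [OH-]²/(0.26 − [OH-]) = 1.56 × 10^-11
Since Kb ≪ C₀, [OH-] ≈ √(Kb·C₀) = 2.01 × 10^-6 M.
Check: 0.00077% ionized — well under 5%, approximation valid.
pOH = 5.70, so pH = 14.00 − pOH = 8.30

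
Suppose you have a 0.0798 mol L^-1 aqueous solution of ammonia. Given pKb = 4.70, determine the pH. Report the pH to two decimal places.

pH = 11.10

NH3 + H2O ⇌ NH4+ + OH-
Kb = 10^(−4.70) = 2.00 × 10^-5
From the ICE table, Kb = [OH-]²/(0.0798 − [OH-]) = 2.00 × 10^-5.
Since Kb ≪ C₀, [OH-] ≈ √(Kb·C₀) = 1.26 × 10^-3 M.
pOH = 2.90, so pH = 14.00 − pOH = 11.10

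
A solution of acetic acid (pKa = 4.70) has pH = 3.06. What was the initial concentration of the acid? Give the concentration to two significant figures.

[H+] = 10^(-3.06) = 8.71 × 10^-4 M = x
Ka = 10^(−4.70) = 2.00 × 10^-5
Ka = x²/(C₀ − x) ⇒ C₀ = x + x²/Ka
C₀ = 8.71 × 10^-4 + (8.71 × 10^-4)²/(2.00 × 10^-5) = 3.88 × 10^-2 M

C₀ = 3.9 × 10^-2 M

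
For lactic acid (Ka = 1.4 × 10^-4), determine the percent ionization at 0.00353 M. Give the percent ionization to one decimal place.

18.0%

CH3CH(OH)COOH ⇌ CH3CH(OH)COO- + H+; let x = [H+] at equilibrium.
Ka = x²/(C₀ − x); solving the quadratic gives x = 6.36 × 10^-4 M.
% ionization = x/C₀ × 100% = 6.36 × 10^-4/0.00353 × 100% = 18.0%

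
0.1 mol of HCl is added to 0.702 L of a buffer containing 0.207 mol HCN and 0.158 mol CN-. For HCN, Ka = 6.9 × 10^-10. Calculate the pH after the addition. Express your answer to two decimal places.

pH = 8.44

After neutralization: n(HCN) = 0.307 mol, n(CN-) = 0.058 mol.
pKa = −log(6.9 × 10^-10) = 9.161
pH = pKa + log([A⁻]/[HA]) = 9.161 + log(0.058/0.307) = 9.161 -0.724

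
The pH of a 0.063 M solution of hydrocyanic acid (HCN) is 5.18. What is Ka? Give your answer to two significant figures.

[H+] = 10^(-5.18) = 6.61 × 10^-6 M
At equilibrium [HA] = 0.063 − 6.61 × 10^-6 = 6.30 × 10^-2 M
Ka = [H+][A-]/[HA] = (6.61 × 10^-6)² / 6.30 × 10^-2 = 6.9 × 10^-10

Ka = 6.9 × 10^-10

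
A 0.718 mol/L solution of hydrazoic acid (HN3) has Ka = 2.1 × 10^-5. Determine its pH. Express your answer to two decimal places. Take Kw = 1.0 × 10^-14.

pH = 2.41

HN3 ⇌ N3- + H+
Ka = x²/(0.718 − x) = 2.1 × 10^-5
Assume x ≪ 0.718: x ≈ √(2.1 × 10^-5 × 0.718) = 3.88 × 10^-3 M
Check: 0.54% ionized — well under 5%, approximation valid.
pH = −log[H+] = −log(3.88 × 10^-3) = 2.41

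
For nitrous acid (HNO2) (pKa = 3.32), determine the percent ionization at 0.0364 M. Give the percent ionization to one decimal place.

HNO2 ⇌ NO2- + H+; let x = [H+] at equilibrium.
Ka = 10^(−3.32) = 4.79 × 10^-4
Solve x² + 0.000479x − 1.74e-05 = 0 → x = 3.94 × 10^-3 M
% ionization = x/C₀ × 100% = 3.94 × 10^-3/0.0364 × 100% = 10.8%

10.8%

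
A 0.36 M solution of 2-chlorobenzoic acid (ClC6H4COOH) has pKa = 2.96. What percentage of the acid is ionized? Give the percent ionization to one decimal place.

5.4%

ClC6H4COOH ⇌ ClC6H4COO- + H+; let x = [H+] at equilibrium.
Ka = 10^(−2.96) = 1.10 × 10^-3
Ka = x²/(C₀ − x); solving the quadratic gives x = 1.94 × 10^-2 M.
Fraction ionized = 1.94 × 10^-2 / 0.36 = 0.0539 → 5.4%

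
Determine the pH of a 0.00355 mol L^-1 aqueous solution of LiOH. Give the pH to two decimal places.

pH = 11.55

LiOH is a strong base; [OH-] = 0.00355 M.
pOH = -log(0.00355) = 2.45
pH = 14.00 - 2.45 = 11.55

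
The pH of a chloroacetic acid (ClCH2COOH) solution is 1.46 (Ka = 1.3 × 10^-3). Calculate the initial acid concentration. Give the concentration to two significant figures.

[H+] = 10^(-1.46) = 3.47 × 10^-2 M = x
Ka = x²/(C₀ − x) ⇒ C₀ = x + x²/Ka
C₀ = 3.47 × 10^-2 + (3.47 × 10^-2)²/(1.3 × 10^-3) = 9.61 × 10^-1 M

C₀ = 9.6 × 10^-1 M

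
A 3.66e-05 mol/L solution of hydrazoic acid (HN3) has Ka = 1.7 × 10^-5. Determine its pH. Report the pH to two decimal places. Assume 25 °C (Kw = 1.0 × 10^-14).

HN3 ⇌ N3- + H+
Ka = x²/(3.66e-05 − x) = 1.7 × 10^-5
x is not negligible relative to C₀; solve x² + 1.7e-05·x − 6.22e-10 = 0.
x = (−Ka + √(Ka² + 4·Ka·C₀))/2 = 1.79 × 10^-5 M
pH = −log[H+] = −log(1.79 × 10^-5) = 4.75

pH = 4.75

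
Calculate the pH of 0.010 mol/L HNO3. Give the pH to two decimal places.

pH = 2.00

HNO3 is a strong acid and dissociates completely, so [H+] = 0.010 M.
pH = -log(0.01) = 2.00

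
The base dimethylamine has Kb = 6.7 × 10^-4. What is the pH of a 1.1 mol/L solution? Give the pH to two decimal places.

(CH3)2NH + H2O ⇌ (CH3)2NH2+ + OH-
From the ICE table, Kb = [OH-]²/(1.1 − [OH-]) = 6.7 × 10^-4.
Neglecting [OH-] in the denominator: [OH-] = √(6.7 × 10^-4 × 1.1) = 2.71 × 10^-2 M
([OH-]/C₀ = 2.5% < 5%, so the approximation holds.)
pOH = −log(2.71 × 10^-2) = 1.57; pH = 14.00 − 1.57 = 12.43

pH = 12.43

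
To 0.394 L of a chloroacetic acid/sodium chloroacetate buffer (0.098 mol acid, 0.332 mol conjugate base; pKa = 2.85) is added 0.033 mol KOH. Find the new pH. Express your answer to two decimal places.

pH = 3.60

After neutralization: n(ClCH2COOH) = 0.065 mol, n(ClCH2COO-) = 0.365 mol.
Henderson–Hasselbalch with mole ratio 0.365/0.065: pH = 2.85 + (+0.749)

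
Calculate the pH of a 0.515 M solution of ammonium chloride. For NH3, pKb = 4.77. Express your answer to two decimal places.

pH = 4.76

NH4+ is the conjugate acid of the weak base NH3.
Kb = 10^(−4.77) = 1.70 × 10^-5
Ka = Kw/Kb = 1.0×10^-14 / 1.70 × 10^-5 = 5.88 × 10^-10
Ka = [H+]²/(0.515 − [H+]) = 5.88 × 10^-10
Neglecting [H+] in the denominator: [H+] = √(5.88 × 10^-10 × 0.515) = 1.74 × 10^-5 M
([H+]/C₀ = 0.0034% < 5%, so the approximation holds.)
pH = −log(1.74 × 10^-5) = 4.76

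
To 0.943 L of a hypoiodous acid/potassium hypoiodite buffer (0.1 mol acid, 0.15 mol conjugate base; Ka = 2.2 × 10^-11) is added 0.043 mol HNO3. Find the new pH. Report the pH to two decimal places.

Added H+ converts OI- to HOI: HOI → 0.143 mol, OI- → 0.107 mol.
pKa = −log(2.2 × 10^-11) = 10.658
pH = pKa + log(n_OI-/n_HOI) = 10.658 + log(0.107/0.143) = 10.658 + (-0.126)

pH = 10.53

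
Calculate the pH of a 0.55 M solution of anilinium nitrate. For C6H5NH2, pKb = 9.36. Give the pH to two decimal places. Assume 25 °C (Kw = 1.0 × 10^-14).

pH = 2.45

C6H5NH3+ is the conjugate acid of the weak base C6H5NH2.
Kb = 10^(−9.36) = 4.37 × 10^-10
Ka = Kw/Kb = 1.0×10^-14 / 4.37 × 10^-10 = 2.29 × 10^-5
From the ICE table, Ka = x²/(0.55 − x) = 2.29 × 10^-5.
Since Ka ≪ C₀, x ≈ √(Ka·C₀) = 3.55 × 10^-3 M.
pH = −log(3.55 × 10^-3) = 2.45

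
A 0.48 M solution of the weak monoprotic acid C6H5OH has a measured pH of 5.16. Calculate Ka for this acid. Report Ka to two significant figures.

[H+] = 10^(-5.16) = 6.92 × 10^-6 M
At equilibrium [HA] = 0.48 − 6.92 × 10^-6 = 4.80 × 10^-1 M
Ka = [H+][A-]/[HA] = (6.92 × 10^-6)² / 4.80 × 10^-1 = 1.0 × 10^-10

Ka = 1.0 × 10^-10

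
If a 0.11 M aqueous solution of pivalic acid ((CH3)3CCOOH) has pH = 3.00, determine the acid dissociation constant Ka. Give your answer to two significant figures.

[H+] = 10^(-3.00) = 1.00 × 10^-3 M
At equilibrium [HA] = 0.11 − 1.00 × 10^-3 = 1.09 × 10^-1 M
Ka = [H+][A-]/[HA] = (1.00 × 10^-3)² / 1.09 × 10^-1 = 9.2 × 10^-6

Ka = 9.2 × 10^-6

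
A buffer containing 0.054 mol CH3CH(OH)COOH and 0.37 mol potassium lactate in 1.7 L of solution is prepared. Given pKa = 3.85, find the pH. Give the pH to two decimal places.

pH = 4.69

Henderson–Hasselbalch: pH = pKa + log([CH3CH(OH)COO-]/[CH3CH(OH)COOH]) = 3.85 + log(0.37/0.054)
pH = 3.85 + (+0.836) = 4.69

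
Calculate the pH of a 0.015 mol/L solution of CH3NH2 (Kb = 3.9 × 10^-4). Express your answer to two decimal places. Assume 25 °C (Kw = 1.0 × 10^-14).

CH3NH2 + H2O ⇌ CH3NH3+ + OH-
From the ICE table, Kb = [OH-]²/(0.015 − [OH-]) = 3.9 × 10^-4.
The 5% rule fails; solving [OH-]² + Kb·[OH-] − Kb·C₀ = 0 exactly:
[OH-] = [−0.00039 + √(0.00039² + 2.34e-05)]/2 = 2.23 × 10^-3 M
pOH = 2.65, so pH = 14.00 − pOH = 11.35

pH = 11.35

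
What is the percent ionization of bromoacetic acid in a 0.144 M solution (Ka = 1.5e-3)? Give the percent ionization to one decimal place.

BrCH2COOH ⇌ BrCH2COO- + H+; let x = [H+] at equilibrium.
Solve x² + 0.0015x − 0.000216 = 0 → x = 1.40 × 10^-2 M
% ionization = x/C₀ × 100% = 1.40 × 10^-2/0.144 × 100% = 9.7%

9.7%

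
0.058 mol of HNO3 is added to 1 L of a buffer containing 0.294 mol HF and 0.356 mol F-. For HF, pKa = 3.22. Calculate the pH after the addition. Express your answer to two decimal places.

pH = 3.15

After neutralization: n(HF) = 0.352 mol, n(F-) = 0.298 mol.
pH = pKa + log(n_F-/n_HF) = 3.22 + log(0.298/0.352) = 3.22 + (-0.072)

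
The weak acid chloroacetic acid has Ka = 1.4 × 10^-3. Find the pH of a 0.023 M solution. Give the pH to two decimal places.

ClCH2COOH ⇌ ClCH2COO- + H+
Ka = [H+]²/(0.023 − [H+]) = 1.4 × 10^-3
[H+] is not negligible relative to C₀; solve [H+]² + 0.0014·[H+] − 3.22e-05 = 0.
[H+] = (−Ka + √(Ka² + 4·Ka·C₀))/2 = 5.02 × 10^-3 M
pH = −log[H+] = −log(5.02 × 10^-3) = 2.30

pH = 2.30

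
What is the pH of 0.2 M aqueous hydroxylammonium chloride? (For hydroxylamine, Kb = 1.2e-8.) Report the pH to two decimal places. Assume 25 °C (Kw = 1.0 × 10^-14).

pH = 3.39

NH3OH+ is the conjugate acid of the weak base NH2OH.
Ka = Kw/Kb = 1.0×10^-14 / 1.2 × 10^-8 = 8.33 × 10^-7
Let x = [H+] at equilibrium. Ka = x²/(0.2 − x).
Since Ka ≪ C₀, x ≈ √(Ka·C₀) = 4.08 × 10^-4 M.
pH = −log[H+] = −log(4.08 × 10^-4) = 3.39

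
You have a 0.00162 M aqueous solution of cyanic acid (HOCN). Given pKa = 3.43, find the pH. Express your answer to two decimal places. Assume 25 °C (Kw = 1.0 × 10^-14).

HOCN ⇌ OCN- + H+
Ka = 10^(−3.43) = 3.72 × 10^-4
Ka = x²/(0.00162 − x) = 3.72 × 10^-4
The 5% rule fails; solving x² + Ka·x − Ka·C₀ = 0 exactly:
x = (−Ka + √(Ka² + 4·Ka·C₀))/2 = 6.12 × 10^-4 M
pH = −log(6.12 × 10^-4) = 3.21

pH = 3.21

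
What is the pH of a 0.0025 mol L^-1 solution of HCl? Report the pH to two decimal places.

HCl is a strong acid and dissociates completely, so [H+] = 0.0025 M.
pH = -log(0.0025) = 2.60

pH = 2.60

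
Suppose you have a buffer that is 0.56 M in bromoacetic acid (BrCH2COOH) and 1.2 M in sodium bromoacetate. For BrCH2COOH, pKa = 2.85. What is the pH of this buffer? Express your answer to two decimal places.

Using pH = pKa + log([base]/[acid]) with [base]/[acid] = 1.2/0.56:
pH = 2.85 + (+0.331) = 3.18

pH = 3.18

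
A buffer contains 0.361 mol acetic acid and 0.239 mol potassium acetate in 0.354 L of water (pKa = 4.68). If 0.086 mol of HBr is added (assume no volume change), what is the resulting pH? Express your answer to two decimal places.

Added H+ converts CH3COO- to CH3COOH: CH3COOH → 0.447 mol, CH3COO- → 0.153 mol.
Henderson–Hasselbalch with mole ratio 0.153/0.447: pH = 4.68 + (-0.466)

pH = 4.21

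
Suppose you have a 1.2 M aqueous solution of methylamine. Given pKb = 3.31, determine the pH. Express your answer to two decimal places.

CH3NH2 + H2O ⇌ CH3NH3+ + OH-
Kb = 10^(−3.31) = 4.90 × 10^-4
Kb = x²/(1.2 − x) = 4.90 × 10^-4
Neglecting x in the denominator: x = √(4.90 × 10^-4 × 1.2) = 2.42 × 10^-2 M
(x/C₀ = 2% < 5%, so the approximation holds.)
pOH = −log(2.42 × 10^-2) = 1.62; pH = 14.00 − 1.62 = 12.38

pH = 12.38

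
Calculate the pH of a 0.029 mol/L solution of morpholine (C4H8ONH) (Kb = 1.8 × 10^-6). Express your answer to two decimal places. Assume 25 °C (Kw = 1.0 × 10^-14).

pH = 10.36

C4H8ONH + H2O ⇌ C4H8ONH2+ + OH-
Kb = [OH-]²/(0.029 − [OH-]) = 1.8 × 10^-6
Neglecting [OH-] in the denominator: [OH-] = √(1.8 × 10^-6 × 0.029) = 2.28 × 10^-4 M
([OH-]/C₀ = 0.79% < 5%, so the approximation holds.)
pOH = 3.64, so pH = 14.00 − pOH = 10.36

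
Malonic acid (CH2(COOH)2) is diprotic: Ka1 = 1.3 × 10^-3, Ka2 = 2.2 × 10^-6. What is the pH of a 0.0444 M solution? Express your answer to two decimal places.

Ka1 ≫ Ka2, so treat the first dissociation as the only significant source of H+.
Ka1 = x²/(0.0444 − x) = 1.3 × 10^-3
Solving the quadratic: x = (−Ka1 + √(Ka1² + 4·Ka1·C₀))/2 = 6.98 × 10^-3 M
pH = −log(6.98 × 10^-3) = 2.16

pH = 2.16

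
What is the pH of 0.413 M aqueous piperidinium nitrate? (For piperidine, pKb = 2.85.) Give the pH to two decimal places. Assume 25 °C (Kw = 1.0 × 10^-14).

C5H10NH2+ is the conjugate acid of the weak base C5H10NH.
Kb = 10^(−2.85) = 1.41 × 10^-3
Ka = Kw/Kb = 1.0×10^-14 / 1.41 × 10^-3 = 7.09 × 10^-12
Let x = [H+] at equilibrium. Ka = x²/(0.413 − x).
Neglecting x in the denominator: x = √(7.09 × 10^-12 × 0.413) = 1.71 × 10^-6 M
(x/C₀ = 0.00041% < 5%, so the approximation holds.)
pH = −log(1.71 × 10^-6) = 5.77

pH = 5.77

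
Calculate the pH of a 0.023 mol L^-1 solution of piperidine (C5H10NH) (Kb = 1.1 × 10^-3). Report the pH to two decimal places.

pH = 11.65

C5H10NH + H2O ⇌ C5H10NH2+ + OH-
Let x = [OH-] at equilibrium. Kb = x²/(0.023 − x).
Here C₀/Kb ≈ 20.9, so the small-x approximation fails. Use the quadratic:
x = [−0.0011 + √(0.0011² + 0.000101)]/2 = 4.51 × 10^-3 M
pOH = −log(4.51 × 10^-3) = 2.35; pH = 14.00 − 2.35 = 11.65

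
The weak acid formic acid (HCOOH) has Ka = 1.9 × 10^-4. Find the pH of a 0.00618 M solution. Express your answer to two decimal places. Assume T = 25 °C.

pH = 3.00

HCOOH ⇌ HCOO- + H+
Let x = [H+] at equilibrium. Ka = x²/(0.00618 − x).
Here C₀/Ka ≈ 32.5, so the small-x approximation fails. Use the quadratic:
x = [−0.00019 + √(0.00019² + 4.7e-06)]/2 = 9.93 × 10^-4 M
pH = −log(9.93 × 10^-4) = 3.00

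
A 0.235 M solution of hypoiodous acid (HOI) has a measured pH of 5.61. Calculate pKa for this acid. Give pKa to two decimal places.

[H+] = 10^(-5.61) = 2.45 × 10^-6 M
At equilibrium [HA] = 0.235 − 2.45 × 10^-6 = 2.35 × 10^-1 M
Ka = [H+][A-]/[HA] = (2.45 × 10^-6)² / 2.35 × 10^-1 = 2.55 × 10^-11
pKa = -log(2.55 × 10^-11) = 10.59

pKa = 10.59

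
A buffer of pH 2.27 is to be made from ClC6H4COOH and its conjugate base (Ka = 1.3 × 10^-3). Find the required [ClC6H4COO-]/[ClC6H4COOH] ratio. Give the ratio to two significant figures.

pKa = -log(1.3 × 10^-3) = 2.886
pH = pKa + log(r) ⇒ log(r) = 2.27 − 2.886 = -0.616
r = [ClC6H4COO-]/[ClC6H4COOH] = 10^(-0.616) = 0.242

ratio = 0.24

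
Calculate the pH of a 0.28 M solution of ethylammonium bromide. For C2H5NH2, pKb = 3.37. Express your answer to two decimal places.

pH = 5.59

C2H5NH3+ is the conjugate acid of the weak base C2H5NH2.
Kb = 10^(−3.37) = 4.27 × 10^-4
Ka = Kw/Kb = 1.0×10^-14 / 4.27 × 10^-4 = 2.34 × 10^-11
Ka = [H+]²/(0.28 − [H+]) = 2.34 × 10^-11
Assume [H+] ≪ 0.28: [H+] ≈ √(2.34 × 10^-11 × 0.28) = 2.56 × 10^-6 M
([H+]/C₀ = 0.00091% < 5%, so the approximation holds.)
pH = −log(2.56 × 10^-6) = 5.59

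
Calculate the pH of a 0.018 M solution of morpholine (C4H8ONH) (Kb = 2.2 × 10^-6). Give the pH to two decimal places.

pH = 10.30

C4H8ONH + H2O ⇌ C4H8ONH2+ + OH-
Let x = [OH-] at equilibrium. Kb = x²/(0.018 − x).
Since Kb ≪ C₀, x ≈ √(Kb·C₀) = 1.99 × 10^-4 M.
pOH = 3.70, so pH = 14.00 − pOH = 10.30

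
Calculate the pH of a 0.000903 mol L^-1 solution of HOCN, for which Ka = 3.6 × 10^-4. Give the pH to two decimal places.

HOCN ⇌ OCN- + H+
Ka = [H+]²/(0.000903 − [H+]) = 3.6 × 10^-4
[H+] is not negligible relative to C₀; solve [H+]² + 0.00036·[H+] − 3.25e-07 = 0.
[H+] = [−0.00036 + √(0.00036² + 1.3e-06)]/2 = 4.18 × 10^-4 M
pH = −log[H+] = −log(4.18 × 10^-4) = 3.38

pH = 3.38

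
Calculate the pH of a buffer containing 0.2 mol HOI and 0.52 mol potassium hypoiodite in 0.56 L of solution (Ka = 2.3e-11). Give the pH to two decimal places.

pKa = −log(2.3 × 10^-11) = 10.638
Using pH = pKa + log([base]/[acid]) with [base]/[acid] = 0.52/0.2:
pH = 10.638 + (+0.415) = 11.05

pH = 11.05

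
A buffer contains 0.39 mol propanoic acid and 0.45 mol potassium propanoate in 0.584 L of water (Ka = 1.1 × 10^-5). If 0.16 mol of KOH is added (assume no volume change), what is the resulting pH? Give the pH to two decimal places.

After neutralization: n(CH3CH2COOH) = 0.23 mol, n(CH3CH2COO-) = 0.61 mol.
pKa = −log(1.1 × 10^-5) = 4.959
pH = pKa + log(n_CH3CH2COO-/n_CH3CH2COOH) = 4.959 + log(0.61/0.23) = 4.959 + (+0.424)

pH = 5.38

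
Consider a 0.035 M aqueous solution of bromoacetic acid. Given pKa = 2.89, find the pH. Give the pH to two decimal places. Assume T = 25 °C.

BrCH2COOH ⇌ BrCH2COO- + H+
Ka = 10^(−2.89) = 1.29 × 10^-3
From the ICE table, Ka = x²/(0.035 − x) = 1.29 × 10^-3.
x is not negligible relative to C₀; solve x² + 0.00129·x − 4.51e-05 = 0.
x = [−0.00129 + √(0.00129² + 0.000181)]/2 = 6.11 × 10^-3 M
pH = −log[H+] = −log(6.11 × 10^-3) = 2.21

pH = 2.21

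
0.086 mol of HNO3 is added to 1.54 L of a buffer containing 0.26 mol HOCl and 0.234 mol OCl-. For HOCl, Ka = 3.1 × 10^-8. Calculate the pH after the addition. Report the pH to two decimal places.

After neutralization: n(HOCl) = 0.346 mol, n(OCl-) = 0.148 mol.
pKa = −log(3.1 × 10^-8) = 7.509
pH = pKa + log([A⁻]/[HA]) = 7.509 + log(0.148/0.346) = 7.509 -0.369

pH = 7.14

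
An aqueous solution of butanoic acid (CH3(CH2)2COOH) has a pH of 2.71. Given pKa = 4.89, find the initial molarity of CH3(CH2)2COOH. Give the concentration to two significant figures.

C₀ = 3.0 × 10^-1 M

[H+] = 10^(-2.71) = 1.95 × 10^-3 M = x
Ka = 10^(−4.89) = 1.29 × 10^-5
Ka = x²/(C₀ − x) ⇒ C₀ = x + x²/Ka
C₀ = 1.95 × 10^-3 + (1.95 × 10^-3)²/(1.29 × 10^-5) = 2.97 × 10^-1 M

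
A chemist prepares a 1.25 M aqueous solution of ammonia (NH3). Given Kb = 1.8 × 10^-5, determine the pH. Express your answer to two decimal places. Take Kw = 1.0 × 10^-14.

pH = 11.68

NH3 + H2O ⇌ NH4+ + OH-
Kb = [OH-]²/(1.25 − [OH-]) = 1.8 × 10^-5
Neglecting [OH-] in the denominator: [OH-] = √(1.8 × 10^-5 × 1.25) = 4.74 × 10^-3 M
pOH = 2.32, so pH = 14.00 − pOH = 11.68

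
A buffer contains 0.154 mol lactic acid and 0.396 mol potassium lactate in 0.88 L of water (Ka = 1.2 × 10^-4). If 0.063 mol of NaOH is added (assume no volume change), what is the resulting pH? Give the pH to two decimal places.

pH = 4.62

After neutralization: n(CH3CH(OH)COOH) = 0.091 mol, n(CH3CH(OH)COO-) = 0.459 mol.
pKa = −log(1.2 × 10^-4) = 3.921
Henderson–Hasselbalch with mole ratio 0.459/0.091: pH = 3.921 + (+0.703)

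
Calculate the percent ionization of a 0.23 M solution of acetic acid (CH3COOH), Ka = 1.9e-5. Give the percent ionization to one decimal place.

CH3COOH ⇌ CH3COO- + H+; let x = [H+] at equilibrium.
x ≈ √(Ka·C₀) = √(1.9 × 10^-5 × 0.23) = 2.09 × 10^-3 M
% ionization = x/C₀ × 100% = 2.09 × 10^-3/0.23 × 100% = 0.9%

0.9%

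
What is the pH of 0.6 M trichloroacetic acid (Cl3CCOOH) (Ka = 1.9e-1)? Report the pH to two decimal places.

Cl3CCOOH ⇌ Cl3CCOO- + H+
Let x = [H+] at equilibrium. Ka = x²/(0.6 − x).
The 5% rule fails; solving x² + Ka·x − Ka·C₀ = 0 exactly:
x = [−0.19 + √(0.19² + 0.456)]/2 = 2.56 × 10^-1 M
pH = −log[H+] = −log(2.56 × 10^-1) = 0.59

pH = 0.59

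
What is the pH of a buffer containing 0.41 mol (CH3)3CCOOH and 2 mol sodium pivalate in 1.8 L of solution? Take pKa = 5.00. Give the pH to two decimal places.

pH = pKa + log([A⁻]/[HA]) = 5.00 + log(2/0.41)
pH = 5.00 + (+0.688) = 5.69

pH = 5.69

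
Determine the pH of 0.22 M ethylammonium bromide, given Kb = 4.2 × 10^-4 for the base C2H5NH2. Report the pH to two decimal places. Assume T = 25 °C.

pH = 5.64

C2H5NH3+ is the conjugate acid of the weak base C2H5NH2.
Ka = Kw/Kb = 1.0×10^-14 / 4.2 × 10^-4 = 2.38 × 10^-11
Ka = x²/(0.22 − x) = 2.38 × 10^-11
Assume x ≪ 0.22: x ≈ √(2.38 × 10^-11 × 0.22) = 2.29 × 10^-6 M
pH = −log(2.29 × 10^-6) = 5.64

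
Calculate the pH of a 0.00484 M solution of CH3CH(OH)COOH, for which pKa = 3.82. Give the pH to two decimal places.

pH = 3.11

CH3CH(OH)COOH ⇌ CH3CH(OH)COO- + H+
Ka = 10^(−3.82) = 1.51 × 10^-4
From the ICE table, Ka = [H+]²/(0.00484 − [H+]) = 1.51 × 10^-4.
Here C₀/Ka ≈ 32.1, so the small-[H+] approximation fails. Use the quadratic:
[H+] = (−Ka + √(Ka² + 4·Ka·C₀))/2 = 7.83 × 10^-4 M
pH = −log[H+] = −log(7.83 × 10^-4) = 3.11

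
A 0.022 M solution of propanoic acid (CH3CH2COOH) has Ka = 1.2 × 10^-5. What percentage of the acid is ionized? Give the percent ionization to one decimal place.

CH3CH2COOH ⇌ CH3CH2COO- + H+; let x = [H+] at equilibrium.
x ≈ √(Ka·C₀) = √(1.2 × 10^-5 × 0.022) = 5.14 × 10^-4 M
Fraction ionized = 5.14 × 10^-4 / 0.022 = 0.0234 → 2.3%

2.3%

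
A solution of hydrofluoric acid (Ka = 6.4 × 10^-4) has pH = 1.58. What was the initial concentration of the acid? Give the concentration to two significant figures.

[H+] = 10^(-1.58) = 2.63 × 10^-2 M = x
Ka = x²/(C₀ − x) ⇒ C₀ = x + x²/Ka
C₀ = 2.63 × 10^-2 + (2.63 × 10^-2)²/(6.4 × 10^-4) = 1.11 M

C₀ = 1.1 M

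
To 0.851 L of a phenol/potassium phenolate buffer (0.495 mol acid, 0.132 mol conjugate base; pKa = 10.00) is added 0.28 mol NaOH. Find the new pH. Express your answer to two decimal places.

pH = 10.28

After neutralization: n(C6H5OH) = 0.215 mol, n(C6H5O-) = 0.412 mol.
pH = pKa + log(n_C6H5O-/n_C6H5OH) = 10.00 + log(0.412/0.215) = 10.00 + (+0.282)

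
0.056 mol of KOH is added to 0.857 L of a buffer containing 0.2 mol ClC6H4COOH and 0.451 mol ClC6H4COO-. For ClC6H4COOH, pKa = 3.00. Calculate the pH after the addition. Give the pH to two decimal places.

OH- converts ClC6H4COOH to ClC6H4COO-: ClC6H4COOH → 0.144 mol, ClC6H4COO- → 0.507 mol.
pH = pKa + log(n_ClC6H4COO-/n_ClC6H4COOH) = 3.00 + log(0.507/0.144) = 3.00 + (+0.547)

pH = 3.55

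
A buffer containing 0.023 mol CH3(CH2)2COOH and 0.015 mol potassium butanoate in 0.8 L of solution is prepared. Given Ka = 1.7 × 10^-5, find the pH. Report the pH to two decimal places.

pH = 4.58

pKa = −log(1.7 × 10^-5) = 4.770
Using pH = pKa + log([base]/[acid]) with [base]/[acid] = 0.015/0.023:
pH = 4.770 + (-0.186) = 4.58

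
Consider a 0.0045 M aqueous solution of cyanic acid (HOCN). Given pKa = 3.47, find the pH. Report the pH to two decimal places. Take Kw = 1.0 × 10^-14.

HOCN ⇌ OCN- + H+
Ka = 10^(−3.47) = 3.39 × 10^-4
Ka = [H+]²/(0.0045 − [H+]) = 3.39 × 10^-4
[H+] is not negligible relative to C₀; solve [H+]² + 0.000339·[H+] − 1.53e-06 = 0.
[H+] = (−Ka + √(Ka² + 4·Ka·C₀))/2 = 1.08 × 10^-3 M
pH = −log[H+] = −log(1.08 × 10^-3) = 2.97

pH = 2.97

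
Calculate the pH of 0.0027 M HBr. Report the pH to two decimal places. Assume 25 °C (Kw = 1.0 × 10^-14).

pH = 2.57

HBr is a strong acid and dissociates completely, so [H+] = 0.0027 M.
pH = -log(0.0027) = 2.57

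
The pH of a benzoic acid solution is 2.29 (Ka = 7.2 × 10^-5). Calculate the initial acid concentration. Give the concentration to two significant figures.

[H+] = 10^(-2.29) = 5.13 × 10^-3 M = x
Ka = x²/(C₀ − x) ⇒ C₀ = x + x²/Ka
C₀ = 5.13 × 10^-3 + (5.13 × 10^-3)²/(7.2 × 10^-5) = 3.71 × 10^-1 M

C₀ = 3.7 × 10^-1 M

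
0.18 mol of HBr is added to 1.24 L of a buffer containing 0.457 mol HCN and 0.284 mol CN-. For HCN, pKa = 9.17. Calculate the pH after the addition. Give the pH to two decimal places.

pH = 8.38

Added H+ converts CN- to HCN: HCN → 0.637 mol, CN- → 0.104 mol.
pH = pKa + log([A⁻]/[HA]) = 9.17 + log(0.104/0.637) = 9.17 -0.787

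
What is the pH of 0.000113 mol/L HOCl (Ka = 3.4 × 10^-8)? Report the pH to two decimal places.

pH = 5.71

HOCl ⇌ OCl- + H+
Ka = [H+]²/(0.000113 − [H+]) = 3.4 × 10^-8
Neglecting [H+] in the denominator: [H+] = √(3.4 × 10^-8 × 0.000113) = 1.96 × 10^-6 M
([H+]/C₀ = 1.7% < 5%, so the approximation holds.)
pH = −log(1.96 × 10^-6) = 5.71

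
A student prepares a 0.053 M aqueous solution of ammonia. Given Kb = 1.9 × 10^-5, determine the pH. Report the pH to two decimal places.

NH3 + H2O ⇌ NH4+ + OH-
From the ICE table, Kb = [OH-]²/(0.053 − [OH-]) = 1.9 × 10^-5.
Neglecting [OH-] in the denominator: [OH-] = √(1.9 × 10^-5 × 0.053) = 1.00 × 10^-3 M
pOH = −log(1.00 × 10^-3) = 3.00; pH = 14.00 − 3.00 = 11.00

pH = 11.00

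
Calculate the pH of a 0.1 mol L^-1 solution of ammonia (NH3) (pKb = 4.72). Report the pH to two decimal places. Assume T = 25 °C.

NH3 + H2O ⇌ NH4+ + OH-
Kb = 10^(−4.72) = 1.91 × 10^-5
Let x = [OH-] at equilibrium. Kb = x²/(0.1 − x).
Assume x ≪ 0.1: x ≈ √(1.91 × 10^-5 × 0.1) = 1.38 × 10^-3 M
Check: 1.4% ionized — well under 5%, approximation valid.
pOH = 2.86, so pH = 14.00 − pOH = 11.14

pH = 11.14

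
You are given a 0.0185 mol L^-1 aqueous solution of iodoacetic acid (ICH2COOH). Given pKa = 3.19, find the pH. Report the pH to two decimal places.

ICH2COOH ⇌ ICH2COO- + H+
Ka = 10^(−3.19) = 6.46 × 10^-4
Ka = [H+]²/(0.0185 − [H+]) = 6.46 × 10^-4
The 5% rule fails; solving [H+]² + Ka·[H+] − Ka·C₀ = 0 exactly:
[H+] = [−0.000646 + √(0.000646² + 4.78e-05)]/2 = 3.15 × 10^-3 M
pH = −log[H+] = −log(3.15 × 10^-3) = 2.50

pH = 2.50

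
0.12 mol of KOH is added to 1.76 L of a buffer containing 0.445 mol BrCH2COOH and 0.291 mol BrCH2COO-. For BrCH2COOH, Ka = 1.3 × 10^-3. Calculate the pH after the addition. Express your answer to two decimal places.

After neutralization: n(BrCH2COOH) = 0.325 mol, n(BrCH2COO-) = 0.411 mol.
pKa = −log(1.3 × 10^-3) = 2.886
pH = pKa + log(n_BrCH2COO-/n_BrCH2COOH) = 2.886 + log(0.411/0.325) = 2.886 + (+0.102)

pH = 2.99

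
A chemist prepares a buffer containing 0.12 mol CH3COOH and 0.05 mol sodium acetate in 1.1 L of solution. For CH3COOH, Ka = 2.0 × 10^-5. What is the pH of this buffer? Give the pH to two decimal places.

pH = 4.32

pKa = −log(2.0 × 10^-5) = 4.699
Using pH = pKa + log([base]/[acid]) with [base]/[acid] = 0.05/0.12:
pH = 4.699 + (-0.380) = 4.32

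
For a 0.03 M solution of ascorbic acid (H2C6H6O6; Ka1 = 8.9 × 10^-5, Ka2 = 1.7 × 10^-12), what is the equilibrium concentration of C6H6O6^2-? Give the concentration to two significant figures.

First ionization gives [H+] ≈ [HC6H6O6-] = 1.59 × 10^-3 M.
Second step: Ka2 = [H+][C6H6O6^2-]/[HC6H6O6-] ≈ [C6H6O6^2-] (since [H+] ≈ [HC6H6O6-]).
So [C6H6O6^2-] ≈ Ka2.

1.7 × 10^-12 M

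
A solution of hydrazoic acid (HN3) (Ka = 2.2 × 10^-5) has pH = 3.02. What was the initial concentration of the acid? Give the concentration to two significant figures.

[H+] = 10^(-3.02) = 9.55 × 10^-4 M = x
Ka = x²/(C₀ − x) ⇒ C₀ = x + x²/Ka
C₀ = 9.55 × 10^-4 + (9.55 × 10^-4)²/(2.2 × 10^-5) = 4.24 × 10^-2 M

C₀ = 4.2 × 10^-2 M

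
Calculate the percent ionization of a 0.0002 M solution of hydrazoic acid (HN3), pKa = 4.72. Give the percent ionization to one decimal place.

26.5%

HN3 ⇌ N3- + H+; let x = [H+] at equilibrium.
Ka = 10^(−4.72) = 1.91 × 10^-5
Ka = x²/(C₀ − x); solving the quadratic gives x = 5.30 × 10^-5 M.
Fraction ionized = 5.30 × 10^-5 / 0.0002 = 0.2650 → 26.5%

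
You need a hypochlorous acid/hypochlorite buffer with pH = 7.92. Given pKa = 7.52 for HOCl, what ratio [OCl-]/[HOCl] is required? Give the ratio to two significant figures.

ratio = 2.5

pH = pKa + log(r) ⇒ log(r) = 7.92 − 7.52 = +0.40
r = [OCl-]/[HOCl] = 10^(+0.40) = 2.51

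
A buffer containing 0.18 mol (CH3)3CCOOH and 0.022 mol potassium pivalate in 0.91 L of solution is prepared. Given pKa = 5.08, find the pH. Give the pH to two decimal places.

pH = pKa + log([A⁻]/[HA]) = 5.08 + log(0.022/0.18)
pH = 5.08 + (-0.913) = 4.17

pH = 4.17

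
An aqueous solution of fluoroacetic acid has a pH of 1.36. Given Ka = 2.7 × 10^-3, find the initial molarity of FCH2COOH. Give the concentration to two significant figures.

[H+] = 10^(-1.36) = 4.37 × 10^-2 M = x
Ka = x²/(C₀ − x) ⇒ C₀ = x + x²/Ka
C₀ = 4.37 × 10^-2 + (4.37 × 10^-2)²/(2.7 × 10^-3) = 7.51 × 10^-1 M

C₀ = 7.5 × 10^-1 M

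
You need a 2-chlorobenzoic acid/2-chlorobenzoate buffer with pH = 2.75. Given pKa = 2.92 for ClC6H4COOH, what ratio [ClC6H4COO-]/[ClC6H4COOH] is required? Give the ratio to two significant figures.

ratio = 0.68

pH = pKa + log(r) ⇒ log(r) = 2.75 − 2.92 = -0.17
r = [ClC6H4COO-]/[ClC6H4COOH] = 10^(-0.17) = 0.676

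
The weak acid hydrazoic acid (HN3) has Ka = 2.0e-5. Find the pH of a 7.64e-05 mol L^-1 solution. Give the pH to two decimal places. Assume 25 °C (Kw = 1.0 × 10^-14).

pH = 4.52

HN3 ⇌ N3- + H+
From the ICE table, Ka = [H+]²/(7.64e-05 − [H+]) = 2.0 × 10^-5.
The 5% rule fails; solving [H+]² + Ka·[H+] − Ka·C₀ = 0 exactly:
[H+] = [−2e-05 + √(2e-05² + 6.11e-09)]/2 = 3.03 × 10^-5 M
pH = −log(3.03 × 10^-5) = 4.52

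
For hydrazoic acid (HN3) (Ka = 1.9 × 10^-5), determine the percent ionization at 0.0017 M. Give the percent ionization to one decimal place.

HN3 ⇌ N3- + H+; let x = [H+] at equilibrium.
Solve x² + 1.9e-05x − 3.23e-08 = 0 → x = 1.70 × 10^-4 M
% ionization = x/C₀ × 100% = 1.70 × 10^-4/0.0017 × 100% = 10.0%

10.0%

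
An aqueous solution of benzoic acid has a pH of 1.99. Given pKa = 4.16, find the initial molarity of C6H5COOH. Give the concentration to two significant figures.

[H+] = 10^(-1.99) = 1.02 × 10^-2 M = x
Ka = 10^(−4.16) = 6.92 × 10^-5
Ka = x²/(C₀ − x) ⇒ C₀ = x + x²/Ka
C₀ = 1.02 × 10^-2 + (1.02 × 10^-2)²/(6.92 × 10^-5) = 1.51 M

C₀ = 1.5 M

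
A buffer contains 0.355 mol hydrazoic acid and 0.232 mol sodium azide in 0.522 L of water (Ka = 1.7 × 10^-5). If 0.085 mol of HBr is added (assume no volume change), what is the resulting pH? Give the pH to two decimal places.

Added H+ converts N3- to HN3: HN3 → 0.44 mol, N3- → 0.147 mol.
pKa = −log(1.7 × 10^-5) = 4.770
pH = pKa + log([A⁻]/[HA]) = 4.770 + log(0.147/0.44) = 4.770 -0.476

pH = 4.29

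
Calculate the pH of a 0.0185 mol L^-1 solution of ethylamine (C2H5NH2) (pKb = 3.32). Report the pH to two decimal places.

pH = 11.44

C2H5NH2 + H2O ⇌ C2H5NH3+ + OH-
Kb = 10^(−3.32) = 4.79 × 10^-4
Kb = [OH-]²/(0.0185 − [OH-]) = 4.79 × 10^-4
Here C₀/Kb ≈ 38.6, so the small-[OH-] approximation fails. Use the quadratic:
[OH-] = [−0.000479 + √(0.000479² + 3.54e-05)]/2 = 2.75 × 10^-3 M
pOH = −log(2.75 × 10^-3) = 2.56; pH = 14.00 − 2.56 = 11.44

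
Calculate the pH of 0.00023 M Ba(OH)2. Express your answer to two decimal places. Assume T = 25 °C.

Ba(OH)2 is a strong base (each formula unit releases 2 OH-); [OH-] = 0.00046 M.
pOH = -log(0.00046) = 3.34
pH = 14.00 - 3.34 = 10.66

pH = 10.66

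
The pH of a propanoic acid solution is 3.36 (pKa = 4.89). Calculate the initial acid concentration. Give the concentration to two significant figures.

C₀ = 1.5 × 10^-2 M

[H+] = 10^(-3.36) = 4.37 × 10^-4 M = x
Ka = 10^(−4.89) = 1.29 × 10^-5
Ka = x²/(C₀ − x) ⇒ C₀ = x + x²/Ka
C₀ = 4.37 × 10^-4 + (4.37 × 10^-4)²/(1.29 × 10^-5) = 1.52 × 10^-2 M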